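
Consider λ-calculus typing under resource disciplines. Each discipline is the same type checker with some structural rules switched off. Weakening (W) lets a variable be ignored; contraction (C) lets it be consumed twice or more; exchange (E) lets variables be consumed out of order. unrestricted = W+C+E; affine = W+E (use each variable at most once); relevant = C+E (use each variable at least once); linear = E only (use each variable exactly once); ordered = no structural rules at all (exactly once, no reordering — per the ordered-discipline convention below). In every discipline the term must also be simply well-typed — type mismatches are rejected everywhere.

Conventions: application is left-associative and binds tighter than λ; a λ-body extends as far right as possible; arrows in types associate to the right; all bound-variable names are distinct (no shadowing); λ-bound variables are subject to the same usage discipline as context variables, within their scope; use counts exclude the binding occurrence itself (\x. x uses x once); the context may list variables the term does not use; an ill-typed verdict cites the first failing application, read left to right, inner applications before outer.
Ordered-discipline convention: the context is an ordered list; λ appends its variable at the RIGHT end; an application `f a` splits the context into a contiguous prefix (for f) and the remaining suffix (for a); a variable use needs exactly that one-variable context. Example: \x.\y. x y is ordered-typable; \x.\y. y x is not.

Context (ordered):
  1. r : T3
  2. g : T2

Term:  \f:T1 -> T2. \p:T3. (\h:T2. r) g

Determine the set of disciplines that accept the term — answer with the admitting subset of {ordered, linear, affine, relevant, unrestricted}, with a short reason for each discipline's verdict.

admitted by: affine, unrestricted
use counts: r: 1, g: 1, f [bound]: 0, p [bound]: 0, h [bound]: 0
uses in reading order: r, g
typing: well-typed at (T1 -> T2) -> T3 -> T3
ordered ✗ (f, p, h never used (weakening))
linear ✗ (f, p, h never used (weakening))
affine ✓ (no duplicate uses among r, g, f, p, h)
relevant ✗ (f, p, h never used (weakening))
unrestricted ✓ (simply typable at (T1 -> T2) -> T3 -> T3; W, C, E all held)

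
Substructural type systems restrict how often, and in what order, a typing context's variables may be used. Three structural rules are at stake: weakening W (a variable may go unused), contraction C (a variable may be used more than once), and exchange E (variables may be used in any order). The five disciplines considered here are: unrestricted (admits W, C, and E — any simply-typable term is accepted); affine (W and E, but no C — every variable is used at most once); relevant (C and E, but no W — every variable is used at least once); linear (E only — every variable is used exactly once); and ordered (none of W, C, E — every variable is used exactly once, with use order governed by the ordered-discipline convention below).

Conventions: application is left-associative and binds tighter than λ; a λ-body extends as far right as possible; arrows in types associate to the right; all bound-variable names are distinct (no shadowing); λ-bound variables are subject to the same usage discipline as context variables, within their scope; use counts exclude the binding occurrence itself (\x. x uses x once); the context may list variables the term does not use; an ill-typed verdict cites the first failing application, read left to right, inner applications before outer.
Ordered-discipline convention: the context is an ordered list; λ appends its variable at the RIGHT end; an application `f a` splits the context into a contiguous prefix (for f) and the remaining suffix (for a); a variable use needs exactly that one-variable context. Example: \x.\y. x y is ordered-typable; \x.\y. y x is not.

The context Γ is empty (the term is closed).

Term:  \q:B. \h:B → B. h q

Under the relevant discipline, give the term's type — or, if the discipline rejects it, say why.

term : B → (B → B) → B
use counts: q [bound]=1; h [bound]=1
uses in reading order: h, q
typing: ✓ — B → (B → B) → B
all disciplines: ordered ✗ · linear ✓ · affine ✓ · relevant ✓ · unrestricted ✓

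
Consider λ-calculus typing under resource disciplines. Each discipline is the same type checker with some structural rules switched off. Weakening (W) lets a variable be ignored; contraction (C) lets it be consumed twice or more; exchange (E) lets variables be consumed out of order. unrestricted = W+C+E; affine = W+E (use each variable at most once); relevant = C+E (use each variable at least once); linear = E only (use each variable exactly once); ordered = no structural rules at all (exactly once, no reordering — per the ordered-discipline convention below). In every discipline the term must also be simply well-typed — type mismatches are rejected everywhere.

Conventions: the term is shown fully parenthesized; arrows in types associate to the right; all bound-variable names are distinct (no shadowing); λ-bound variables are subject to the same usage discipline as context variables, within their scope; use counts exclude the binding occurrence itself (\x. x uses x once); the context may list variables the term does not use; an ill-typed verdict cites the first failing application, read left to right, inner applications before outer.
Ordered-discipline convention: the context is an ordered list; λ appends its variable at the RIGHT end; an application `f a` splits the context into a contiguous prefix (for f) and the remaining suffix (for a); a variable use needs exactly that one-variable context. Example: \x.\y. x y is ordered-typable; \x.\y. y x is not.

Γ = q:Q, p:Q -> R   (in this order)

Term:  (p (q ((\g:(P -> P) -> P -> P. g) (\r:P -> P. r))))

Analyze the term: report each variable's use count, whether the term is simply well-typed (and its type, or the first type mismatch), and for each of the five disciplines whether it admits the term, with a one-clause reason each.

usage: q: 1×; p: 1×; g [bound]: 1×; r [bound]: 1×
uses in reading order: p, q, g, r
typing: ill-typed: non-function type Q applied to an argument
ordered: ✗, not simply typable
linear: ✗, fails simple typing
affine: ✗, a type mismatch blocks all five
relevant: ✗, the type mismatch rejects it
unrestricted: ✗, not simply typable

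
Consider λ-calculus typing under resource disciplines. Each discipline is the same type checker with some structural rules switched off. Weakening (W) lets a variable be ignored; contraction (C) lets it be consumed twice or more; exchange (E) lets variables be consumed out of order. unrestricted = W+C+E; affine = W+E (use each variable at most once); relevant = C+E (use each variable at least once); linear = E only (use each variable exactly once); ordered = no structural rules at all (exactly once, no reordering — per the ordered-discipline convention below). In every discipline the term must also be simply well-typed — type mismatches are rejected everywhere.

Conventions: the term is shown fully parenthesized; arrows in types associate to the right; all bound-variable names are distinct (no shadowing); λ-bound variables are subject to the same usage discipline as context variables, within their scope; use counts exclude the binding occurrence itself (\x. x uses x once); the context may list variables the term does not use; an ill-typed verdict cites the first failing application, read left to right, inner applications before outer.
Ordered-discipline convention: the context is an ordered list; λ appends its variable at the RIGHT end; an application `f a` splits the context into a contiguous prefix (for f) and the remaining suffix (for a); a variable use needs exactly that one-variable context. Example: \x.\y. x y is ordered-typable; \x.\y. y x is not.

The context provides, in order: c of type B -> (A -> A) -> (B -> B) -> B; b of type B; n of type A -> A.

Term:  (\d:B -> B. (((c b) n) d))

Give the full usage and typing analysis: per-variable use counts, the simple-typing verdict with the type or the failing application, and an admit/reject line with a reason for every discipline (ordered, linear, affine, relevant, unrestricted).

counts: c: 1; b: 1; n: 1; d (bound): 1
use order (left to right): c, b, n, d
typing: well-typed at (B -> B) -> B
ordered: ✓, c, b, n, d once each; derivable with no W/C/E
linear: ✓, each of c, b, n, d used exactly once
affine: ✓, none of c, b, n, d used more than once
relevant: ✓, c, b, n, d: all used, weakening unneeded
unrestricted: ✓, well-typed at (B -> B) -> B; no restrictions here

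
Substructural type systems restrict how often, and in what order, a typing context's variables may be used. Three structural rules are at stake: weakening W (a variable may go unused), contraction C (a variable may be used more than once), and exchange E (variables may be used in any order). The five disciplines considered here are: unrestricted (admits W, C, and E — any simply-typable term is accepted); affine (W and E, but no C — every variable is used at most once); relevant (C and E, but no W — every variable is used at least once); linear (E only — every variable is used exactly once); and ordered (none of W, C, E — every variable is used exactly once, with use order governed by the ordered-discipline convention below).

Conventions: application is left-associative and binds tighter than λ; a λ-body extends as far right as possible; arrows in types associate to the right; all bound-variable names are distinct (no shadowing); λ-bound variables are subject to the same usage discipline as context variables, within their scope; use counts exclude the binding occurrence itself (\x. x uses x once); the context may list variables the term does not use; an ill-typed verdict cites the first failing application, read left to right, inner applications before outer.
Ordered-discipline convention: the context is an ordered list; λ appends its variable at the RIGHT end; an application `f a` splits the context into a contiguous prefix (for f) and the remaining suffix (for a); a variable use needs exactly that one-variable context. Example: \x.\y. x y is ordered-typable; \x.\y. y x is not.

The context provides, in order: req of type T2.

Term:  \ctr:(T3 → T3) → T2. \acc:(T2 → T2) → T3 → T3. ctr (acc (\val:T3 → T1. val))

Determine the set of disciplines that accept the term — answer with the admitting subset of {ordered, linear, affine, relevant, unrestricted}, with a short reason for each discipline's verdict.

accepted by: none
variable uses: req: 0; ctr (λ-bound): 1; acc (λ-bound): 1; val (λ-bound): 1
uses in reading order: ctr, acc, val
typing: ill-typed: a function awaiting T2 → T2 gets (T3 → T1) → T3 → T1
ordered: ✗ — the type mismatch rejects it
linear: ✗ — not simply typable
affine: ✗ — fails simple typing
relevant: ✗ — a type mismatch blocks all five
unrestricted: ✗ — the type mismatch rejects it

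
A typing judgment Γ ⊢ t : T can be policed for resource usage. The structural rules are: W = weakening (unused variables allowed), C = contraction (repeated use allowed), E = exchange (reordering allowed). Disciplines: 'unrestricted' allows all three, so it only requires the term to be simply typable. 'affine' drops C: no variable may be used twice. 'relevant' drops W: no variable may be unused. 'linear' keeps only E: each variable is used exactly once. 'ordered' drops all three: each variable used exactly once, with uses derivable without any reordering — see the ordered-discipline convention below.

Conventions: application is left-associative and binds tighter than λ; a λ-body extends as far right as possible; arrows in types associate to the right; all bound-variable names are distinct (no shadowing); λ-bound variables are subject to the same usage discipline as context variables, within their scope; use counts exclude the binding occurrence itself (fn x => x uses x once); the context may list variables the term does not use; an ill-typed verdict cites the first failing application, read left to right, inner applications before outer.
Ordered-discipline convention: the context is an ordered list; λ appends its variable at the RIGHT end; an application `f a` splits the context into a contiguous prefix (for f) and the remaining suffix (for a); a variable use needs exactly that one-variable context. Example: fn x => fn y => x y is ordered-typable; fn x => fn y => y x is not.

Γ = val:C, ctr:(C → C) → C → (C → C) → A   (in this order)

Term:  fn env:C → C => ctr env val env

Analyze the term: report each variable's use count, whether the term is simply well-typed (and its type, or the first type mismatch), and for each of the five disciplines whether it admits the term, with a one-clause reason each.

usage: val=1; ctr=1; env [bound]=2
uses in reading order: ctr, env, val, env
typing: well-typed — term : (C → C) → A
ordered: ✗, env ×2 used more than once (contraction)
linear: ✗, env ×2 used more than once (contraction)
affine: ✗, env ×2 used more than once (contraction)
relevant: ✓, at least one use each (val, ctr, env)
unrestricted: ✓, simply typable at (C → C) → A; W, C, E all held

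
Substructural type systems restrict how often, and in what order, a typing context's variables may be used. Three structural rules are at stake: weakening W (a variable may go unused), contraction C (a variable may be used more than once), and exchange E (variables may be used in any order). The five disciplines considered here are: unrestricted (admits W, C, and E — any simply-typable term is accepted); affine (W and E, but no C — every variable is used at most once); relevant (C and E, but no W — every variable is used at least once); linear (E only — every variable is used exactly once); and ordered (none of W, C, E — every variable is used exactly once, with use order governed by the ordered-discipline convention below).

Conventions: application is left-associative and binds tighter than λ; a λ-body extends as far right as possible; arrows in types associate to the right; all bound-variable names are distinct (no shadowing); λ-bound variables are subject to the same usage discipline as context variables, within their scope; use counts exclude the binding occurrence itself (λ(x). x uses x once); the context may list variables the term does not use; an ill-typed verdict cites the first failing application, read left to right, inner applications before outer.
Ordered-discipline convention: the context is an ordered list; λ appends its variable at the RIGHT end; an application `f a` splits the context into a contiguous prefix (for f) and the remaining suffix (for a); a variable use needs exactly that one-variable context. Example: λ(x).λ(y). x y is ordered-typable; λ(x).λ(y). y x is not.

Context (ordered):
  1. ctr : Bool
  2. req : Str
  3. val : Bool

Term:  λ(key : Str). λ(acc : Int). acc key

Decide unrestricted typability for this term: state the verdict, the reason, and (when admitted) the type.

no — not simply typable
variable uses: ctr=0; req=0; val=0; key (bound)=1; acc (bound)=1
order of uses: acc, key
typing: ill-typed: applying a non-function (Int)
summary: ordered ✗ · linear ✗ · affine ✗ · relevant ✗ · unrestricted ✗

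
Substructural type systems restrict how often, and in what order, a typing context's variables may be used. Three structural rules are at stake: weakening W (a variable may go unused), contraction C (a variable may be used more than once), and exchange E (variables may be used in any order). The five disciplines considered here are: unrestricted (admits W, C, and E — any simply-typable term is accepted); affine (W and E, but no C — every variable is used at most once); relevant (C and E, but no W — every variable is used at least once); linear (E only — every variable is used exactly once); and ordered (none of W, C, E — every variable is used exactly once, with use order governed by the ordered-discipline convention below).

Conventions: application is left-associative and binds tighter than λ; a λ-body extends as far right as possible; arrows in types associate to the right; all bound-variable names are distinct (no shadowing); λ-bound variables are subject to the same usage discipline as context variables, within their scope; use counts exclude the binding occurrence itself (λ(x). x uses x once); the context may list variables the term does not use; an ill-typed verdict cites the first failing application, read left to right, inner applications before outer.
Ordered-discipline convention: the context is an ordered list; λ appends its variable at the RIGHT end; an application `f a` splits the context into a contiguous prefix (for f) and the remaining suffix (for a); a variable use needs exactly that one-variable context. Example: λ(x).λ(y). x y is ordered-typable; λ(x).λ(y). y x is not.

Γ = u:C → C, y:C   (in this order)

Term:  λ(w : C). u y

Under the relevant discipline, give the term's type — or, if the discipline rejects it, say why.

not well-typed under relevant — w never used (weakening)
variable uses: u ×1, y ×1, w (bound) ×0
order of uses: u, y
typing: the term checks, with type C → C
across the five disciplines: ordered ✗ | linear ✗ | affine ✓ | relevant ✗ | unrestricted ✓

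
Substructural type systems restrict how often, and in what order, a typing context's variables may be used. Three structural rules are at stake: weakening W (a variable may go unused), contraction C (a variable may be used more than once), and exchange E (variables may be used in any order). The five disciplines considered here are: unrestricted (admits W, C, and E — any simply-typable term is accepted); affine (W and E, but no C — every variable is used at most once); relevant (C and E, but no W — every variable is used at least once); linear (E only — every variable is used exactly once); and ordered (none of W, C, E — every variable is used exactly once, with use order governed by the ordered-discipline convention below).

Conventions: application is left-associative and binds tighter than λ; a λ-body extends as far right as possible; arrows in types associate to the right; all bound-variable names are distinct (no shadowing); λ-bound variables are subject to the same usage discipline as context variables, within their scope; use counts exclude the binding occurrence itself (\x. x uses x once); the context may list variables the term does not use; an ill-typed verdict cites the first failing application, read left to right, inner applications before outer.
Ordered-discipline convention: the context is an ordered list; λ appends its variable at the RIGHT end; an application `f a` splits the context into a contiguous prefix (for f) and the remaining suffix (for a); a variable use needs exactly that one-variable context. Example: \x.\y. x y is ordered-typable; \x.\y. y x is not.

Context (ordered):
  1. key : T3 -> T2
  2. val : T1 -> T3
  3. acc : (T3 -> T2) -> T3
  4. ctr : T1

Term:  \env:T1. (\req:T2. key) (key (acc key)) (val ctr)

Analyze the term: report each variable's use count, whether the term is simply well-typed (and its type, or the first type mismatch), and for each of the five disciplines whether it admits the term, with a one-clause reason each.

variable uses: key ×3; val ×1; acc ×1; ctr ×1; env (bound) ×0; req (bound) ×0
order of uses: key, key, acc, key, val, ctr
typing: well-typed at T1 -> T2
ordered ✗ (needs contraction — key ×3; unused: env, req — weakening required)
linear ✗ (needs contraction — key ×3; unused: env, req — weakening required)
affine ✗ (needs contraction — key ×3)
relevant ✗ (unused: env, req — weakening required)
unrestricted ✓ (well-typed at T1 -> T2; no restrictions here)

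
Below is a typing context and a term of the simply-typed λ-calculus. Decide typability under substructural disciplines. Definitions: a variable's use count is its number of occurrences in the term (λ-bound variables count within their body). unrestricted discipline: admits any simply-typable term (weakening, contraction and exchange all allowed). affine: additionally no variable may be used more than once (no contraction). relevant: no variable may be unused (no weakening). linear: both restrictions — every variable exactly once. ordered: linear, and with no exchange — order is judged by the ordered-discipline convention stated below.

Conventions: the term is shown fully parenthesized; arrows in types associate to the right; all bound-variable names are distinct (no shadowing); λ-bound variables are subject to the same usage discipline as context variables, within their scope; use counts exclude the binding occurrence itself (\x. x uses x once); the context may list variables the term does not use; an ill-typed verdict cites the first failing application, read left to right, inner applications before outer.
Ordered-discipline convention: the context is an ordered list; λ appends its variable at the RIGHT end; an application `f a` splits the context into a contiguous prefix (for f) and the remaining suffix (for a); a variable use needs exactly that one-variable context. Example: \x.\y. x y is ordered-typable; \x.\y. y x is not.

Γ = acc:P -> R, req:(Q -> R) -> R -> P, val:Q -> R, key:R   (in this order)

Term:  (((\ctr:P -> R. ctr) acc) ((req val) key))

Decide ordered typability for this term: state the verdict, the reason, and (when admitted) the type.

yes — single-use (acc, req, val, key, ctr), ordered derivation ok; term : R
counts: acc: 1×, req: 1×, val: 1×, key: 1×, ctr (bound): 1×
order of uses: ctr, acc, req, val, key
typing: the term checks, with type R
all disciplines: ordered ✓; linear ✓; affine ✓; relevant ✓; unrestricted ✓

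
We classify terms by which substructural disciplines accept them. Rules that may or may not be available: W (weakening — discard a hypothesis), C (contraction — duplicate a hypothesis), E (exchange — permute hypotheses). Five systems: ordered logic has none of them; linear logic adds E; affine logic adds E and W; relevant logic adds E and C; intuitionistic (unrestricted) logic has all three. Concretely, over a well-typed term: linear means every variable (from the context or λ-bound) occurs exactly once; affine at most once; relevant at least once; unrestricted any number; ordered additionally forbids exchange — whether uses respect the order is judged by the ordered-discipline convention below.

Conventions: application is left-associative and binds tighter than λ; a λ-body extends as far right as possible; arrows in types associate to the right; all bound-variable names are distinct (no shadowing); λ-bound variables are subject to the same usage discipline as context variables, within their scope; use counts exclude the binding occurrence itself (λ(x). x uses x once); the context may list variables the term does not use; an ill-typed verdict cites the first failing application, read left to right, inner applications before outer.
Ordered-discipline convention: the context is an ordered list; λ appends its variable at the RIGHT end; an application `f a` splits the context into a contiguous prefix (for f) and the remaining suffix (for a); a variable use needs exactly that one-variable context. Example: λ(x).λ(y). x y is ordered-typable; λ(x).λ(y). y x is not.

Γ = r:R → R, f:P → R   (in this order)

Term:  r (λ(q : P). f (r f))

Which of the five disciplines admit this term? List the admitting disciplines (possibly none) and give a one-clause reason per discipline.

admitting disciplines: none
use counts: r=2; f=2; q (λ-bound)=0
left-to-right use order: r, f, r, f
typing: ill-typed: an application expects R but receives P → R
ordered ✗ (not simply typable)
linear ✗ (fails simple typing)
affine ✗ (a type mismatch blocks all five)
relevant ✗ (the type mismatch rejects it)
unrestricted ✗ (not simply typable)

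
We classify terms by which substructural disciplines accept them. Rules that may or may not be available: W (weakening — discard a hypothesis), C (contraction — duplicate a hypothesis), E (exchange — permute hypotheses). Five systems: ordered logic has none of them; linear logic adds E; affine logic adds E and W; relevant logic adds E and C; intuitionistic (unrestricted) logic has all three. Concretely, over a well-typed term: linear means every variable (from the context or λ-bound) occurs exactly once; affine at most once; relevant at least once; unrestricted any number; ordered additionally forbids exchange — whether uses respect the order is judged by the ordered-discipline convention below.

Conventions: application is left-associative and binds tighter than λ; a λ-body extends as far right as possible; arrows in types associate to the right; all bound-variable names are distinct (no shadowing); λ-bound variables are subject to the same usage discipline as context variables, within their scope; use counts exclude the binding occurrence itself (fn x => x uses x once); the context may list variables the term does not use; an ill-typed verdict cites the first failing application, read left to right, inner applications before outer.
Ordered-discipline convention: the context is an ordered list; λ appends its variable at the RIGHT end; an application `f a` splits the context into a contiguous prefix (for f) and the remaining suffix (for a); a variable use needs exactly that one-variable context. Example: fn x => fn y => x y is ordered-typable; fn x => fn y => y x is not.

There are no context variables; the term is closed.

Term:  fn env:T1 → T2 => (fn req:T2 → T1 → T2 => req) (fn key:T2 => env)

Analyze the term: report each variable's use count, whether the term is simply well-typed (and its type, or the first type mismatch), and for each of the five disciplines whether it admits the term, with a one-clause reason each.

use counts: env [bound]: 1, req [bound]: 1, key [bound]: 0
uses in reading order: req, env
typing: ✓ — (T1 → T2) → T2 → T1 → T2
ordered ✗ (key never used (weakening))
linear ✗ (key never used (weakening))
affine ✓ (no duplicate uses among env, req, key)
relevant ✗ (key never used (weakening))
unrestricted ✓ (typability at (T1 → T2) → T2 → T1 → T2 is all that's needed)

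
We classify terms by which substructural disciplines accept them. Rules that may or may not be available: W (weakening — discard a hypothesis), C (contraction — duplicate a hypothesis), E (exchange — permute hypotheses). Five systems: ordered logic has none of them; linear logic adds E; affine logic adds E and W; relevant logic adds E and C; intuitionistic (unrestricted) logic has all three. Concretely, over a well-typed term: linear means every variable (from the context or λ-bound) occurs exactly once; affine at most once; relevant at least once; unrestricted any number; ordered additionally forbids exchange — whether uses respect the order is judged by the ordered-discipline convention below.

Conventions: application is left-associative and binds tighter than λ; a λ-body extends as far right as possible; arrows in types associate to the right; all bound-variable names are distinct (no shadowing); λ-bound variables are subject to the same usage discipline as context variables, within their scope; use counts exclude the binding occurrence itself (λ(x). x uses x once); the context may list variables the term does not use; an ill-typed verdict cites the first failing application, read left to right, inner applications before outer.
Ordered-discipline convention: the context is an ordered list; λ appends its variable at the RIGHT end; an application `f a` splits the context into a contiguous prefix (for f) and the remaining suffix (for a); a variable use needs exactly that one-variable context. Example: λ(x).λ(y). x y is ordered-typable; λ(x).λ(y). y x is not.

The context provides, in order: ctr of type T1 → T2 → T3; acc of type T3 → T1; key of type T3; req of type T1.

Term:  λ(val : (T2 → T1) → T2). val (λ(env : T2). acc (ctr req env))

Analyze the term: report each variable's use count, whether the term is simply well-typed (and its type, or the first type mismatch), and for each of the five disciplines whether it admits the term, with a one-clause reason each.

variable uses: ctr=1; acc=1; key=0; req=1; val (bound)=1; env (bound)=1
order of uses: val, acc, ctr, req, env
typing: well-typed — term : ((T2 → T1) → T2) → T2
ordered: ✗, key never used (weakening)
linear: ✗, key never used (weakening)
affine: ✓, none of ctr, acc, key, req, val, env used more than once
relevant: ✗, key never used (weakening)
unrestricted: ✓, type-checks (((T2 → T1) → T2) → T2) and nothing is barred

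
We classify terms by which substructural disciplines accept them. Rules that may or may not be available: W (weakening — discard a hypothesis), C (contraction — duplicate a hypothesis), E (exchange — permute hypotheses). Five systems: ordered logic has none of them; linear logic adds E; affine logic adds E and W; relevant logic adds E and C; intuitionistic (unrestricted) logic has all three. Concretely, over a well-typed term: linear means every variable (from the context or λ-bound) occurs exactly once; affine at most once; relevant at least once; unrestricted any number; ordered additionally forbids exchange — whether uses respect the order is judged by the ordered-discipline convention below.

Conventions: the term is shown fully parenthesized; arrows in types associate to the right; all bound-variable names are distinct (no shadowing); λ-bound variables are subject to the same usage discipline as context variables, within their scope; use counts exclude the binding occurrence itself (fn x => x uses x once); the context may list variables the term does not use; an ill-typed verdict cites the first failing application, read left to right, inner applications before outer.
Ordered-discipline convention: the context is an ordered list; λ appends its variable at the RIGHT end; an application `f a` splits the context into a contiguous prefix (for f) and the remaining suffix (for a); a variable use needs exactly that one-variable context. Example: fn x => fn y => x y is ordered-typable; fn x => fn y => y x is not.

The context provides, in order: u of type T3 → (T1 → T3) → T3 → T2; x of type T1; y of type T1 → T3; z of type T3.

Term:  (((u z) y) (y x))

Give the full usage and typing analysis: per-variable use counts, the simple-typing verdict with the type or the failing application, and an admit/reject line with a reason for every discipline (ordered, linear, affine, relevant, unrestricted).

usage: u=1; x=1; y=2; z=1
left-to-right use order: u, z, y, y, x
typing: well-typed at T2
ordered: ✗, uses contraction: y ×2
linear: ✗, uses contraction: y ×2
affine: ✗, uses contraction: y ×2
relevant: ✓, every one of u, x, y, z appears
unrestricted: ✓, simply typable at T2; W, C, E all held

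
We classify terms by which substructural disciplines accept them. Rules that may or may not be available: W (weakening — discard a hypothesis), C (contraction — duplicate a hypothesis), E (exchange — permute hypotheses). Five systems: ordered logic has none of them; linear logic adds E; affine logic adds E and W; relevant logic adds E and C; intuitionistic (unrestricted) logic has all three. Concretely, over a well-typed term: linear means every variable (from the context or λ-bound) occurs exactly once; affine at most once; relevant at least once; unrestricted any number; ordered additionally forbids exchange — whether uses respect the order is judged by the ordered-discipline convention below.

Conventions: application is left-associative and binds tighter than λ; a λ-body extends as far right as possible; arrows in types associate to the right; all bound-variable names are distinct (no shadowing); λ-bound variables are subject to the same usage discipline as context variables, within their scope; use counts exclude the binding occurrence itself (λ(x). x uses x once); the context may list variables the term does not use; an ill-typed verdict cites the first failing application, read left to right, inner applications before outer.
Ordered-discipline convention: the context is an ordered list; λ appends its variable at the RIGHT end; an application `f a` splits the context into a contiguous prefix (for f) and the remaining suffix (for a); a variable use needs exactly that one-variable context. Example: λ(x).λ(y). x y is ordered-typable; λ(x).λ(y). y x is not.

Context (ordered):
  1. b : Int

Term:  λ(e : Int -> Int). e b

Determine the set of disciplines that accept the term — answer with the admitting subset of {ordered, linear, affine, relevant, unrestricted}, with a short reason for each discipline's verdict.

admitting disciplines: linear, affine, relevant, unrestricted
use counts: b: 1; e (bound): 1
order of uses: e, b
typing: well-typed — term : (Int -> Int) -> Int
ordered: ✗ — needs exchange: uses follow e, b
linear: ✓ — each of b, e used exactly once
affine: ✓ — no duplicate uses among b, e
relevant: ✓ — b, e: all used, weakening unneeded
unrestricted: ✓ — typability at (Int -> Int) -> Int is all that's needed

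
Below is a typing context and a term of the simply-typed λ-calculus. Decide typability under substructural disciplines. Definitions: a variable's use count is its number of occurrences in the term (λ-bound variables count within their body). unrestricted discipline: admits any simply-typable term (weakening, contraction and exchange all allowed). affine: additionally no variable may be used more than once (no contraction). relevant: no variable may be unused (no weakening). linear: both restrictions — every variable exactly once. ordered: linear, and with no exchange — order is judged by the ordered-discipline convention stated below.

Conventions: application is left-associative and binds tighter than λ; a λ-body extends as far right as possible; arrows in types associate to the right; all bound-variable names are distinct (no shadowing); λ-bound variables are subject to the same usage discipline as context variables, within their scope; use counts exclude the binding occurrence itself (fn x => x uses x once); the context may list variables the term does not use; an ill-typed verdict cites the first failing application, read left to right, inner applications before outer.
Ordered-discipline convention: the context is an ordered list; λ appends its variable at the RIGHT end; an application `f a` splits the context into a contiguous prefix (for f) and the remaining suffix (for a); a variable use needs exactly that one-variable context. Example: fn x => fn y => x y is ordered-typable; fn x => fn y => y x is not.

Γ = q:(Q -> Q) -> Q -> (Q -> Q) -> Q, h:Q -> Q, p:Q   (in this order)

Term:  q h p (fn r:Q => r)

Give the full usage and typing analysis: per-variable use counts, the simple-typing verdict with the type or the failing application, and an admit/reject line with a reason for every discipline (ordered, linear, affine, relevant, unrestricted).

use counts: q=1; h=1; p=1; r (λ-bound)=1
order of uses: q, h, p, r
typing: ✓ — Q
ordered: ✓ — single-use (q, h, p, r), ordered derivation ok
linear: ✓ — each of q, h, p, r used exactly once
affine: ✓ — no duplicate uses among q, h, p, r
relevant: ✓ — q, h, p, r: all used, weakening unneeded
unrestricted: ✓ — typability at Q is all that's needed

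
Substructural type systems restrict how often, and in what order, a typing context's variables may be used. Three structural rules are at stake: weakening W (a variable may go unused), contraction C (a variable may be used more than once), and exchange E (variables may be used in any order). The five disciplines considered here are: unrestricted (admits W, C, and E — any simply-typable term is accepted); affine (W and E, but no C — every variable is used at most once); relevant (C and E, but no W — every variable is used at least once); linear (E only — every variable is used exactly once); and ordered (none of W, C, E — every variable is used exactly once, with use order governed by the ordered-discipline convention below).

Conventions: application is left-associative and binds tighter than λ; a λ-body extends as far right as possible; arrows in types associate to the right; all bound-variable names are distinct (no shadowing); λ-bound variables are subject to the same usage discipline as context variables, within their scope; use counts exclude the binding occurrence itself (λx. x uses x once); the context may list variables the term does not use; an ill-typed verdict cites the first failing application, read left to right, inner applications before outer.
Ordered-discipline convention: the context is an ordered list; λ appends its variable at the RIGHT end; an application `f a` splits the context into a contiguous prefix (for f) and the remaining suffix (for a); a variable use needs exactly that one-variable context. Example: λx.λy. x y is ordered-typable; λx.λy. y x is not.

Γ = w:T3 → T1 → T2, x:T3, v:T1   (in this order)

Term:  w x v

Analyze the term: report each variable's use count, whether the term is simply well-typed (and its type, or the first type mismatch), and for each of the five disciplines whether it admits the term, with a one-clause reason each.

use counts: w ×1, x ×1, v ×1
use order (left to right): w, x, v
typing: well-typed — term : T2
ordered ✓ (w, x, v once each; derivable with no W/C/E)
linear ✓ (single use per variable (w, x, v))
affine ✓ (none of w, x, v used more than once)
relevant ✓ (every one of w, x, v appears)
unrestricted ✓ (type-checks (T2) and nothing is barred)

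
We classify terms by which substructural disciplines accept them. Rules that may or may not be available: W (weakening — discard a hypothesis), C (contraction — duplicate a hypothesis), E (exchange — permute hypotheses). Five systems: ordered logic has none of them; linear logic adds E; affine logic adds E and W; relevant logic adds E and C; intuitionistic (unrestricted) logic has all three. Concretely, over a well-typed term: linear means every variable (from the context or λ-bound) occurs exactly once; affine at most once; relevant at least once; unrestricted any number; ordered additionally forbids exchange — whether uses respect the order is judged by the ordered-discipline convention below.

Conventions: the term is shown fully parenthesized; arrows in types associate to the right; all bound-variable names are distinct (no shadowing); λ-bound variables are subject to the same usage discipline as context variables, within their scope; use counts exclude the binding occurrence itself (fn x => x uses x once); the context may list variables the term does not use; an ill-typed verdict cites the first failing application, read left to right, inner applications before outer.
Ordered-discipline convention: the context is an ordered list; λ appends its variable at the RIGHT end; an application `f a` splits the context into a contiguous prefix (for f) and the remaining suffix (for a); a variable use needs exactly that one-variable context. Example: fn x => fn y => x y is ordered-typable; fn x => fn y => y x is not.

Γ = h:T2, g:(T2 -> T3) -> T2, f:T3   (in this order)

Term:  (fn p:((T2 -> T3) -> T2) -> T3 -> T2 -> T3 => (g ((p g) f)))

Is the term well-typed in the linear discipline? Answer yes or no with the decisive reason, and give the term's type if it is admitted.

no — repeated use of g ×2; h never used (weakening)
variable uses: h ×0, g ×2, f ×1, p (bound) ×1
uses in reading order: g, p, g, f
typing: well-typed at (((T2 -> T3) -> T2) -> T3 -> T2 -> T3) -> T2
across the five disciplines: ordered ✗; linear ✗; affine ✗; relevant ✗; unrestricted ✓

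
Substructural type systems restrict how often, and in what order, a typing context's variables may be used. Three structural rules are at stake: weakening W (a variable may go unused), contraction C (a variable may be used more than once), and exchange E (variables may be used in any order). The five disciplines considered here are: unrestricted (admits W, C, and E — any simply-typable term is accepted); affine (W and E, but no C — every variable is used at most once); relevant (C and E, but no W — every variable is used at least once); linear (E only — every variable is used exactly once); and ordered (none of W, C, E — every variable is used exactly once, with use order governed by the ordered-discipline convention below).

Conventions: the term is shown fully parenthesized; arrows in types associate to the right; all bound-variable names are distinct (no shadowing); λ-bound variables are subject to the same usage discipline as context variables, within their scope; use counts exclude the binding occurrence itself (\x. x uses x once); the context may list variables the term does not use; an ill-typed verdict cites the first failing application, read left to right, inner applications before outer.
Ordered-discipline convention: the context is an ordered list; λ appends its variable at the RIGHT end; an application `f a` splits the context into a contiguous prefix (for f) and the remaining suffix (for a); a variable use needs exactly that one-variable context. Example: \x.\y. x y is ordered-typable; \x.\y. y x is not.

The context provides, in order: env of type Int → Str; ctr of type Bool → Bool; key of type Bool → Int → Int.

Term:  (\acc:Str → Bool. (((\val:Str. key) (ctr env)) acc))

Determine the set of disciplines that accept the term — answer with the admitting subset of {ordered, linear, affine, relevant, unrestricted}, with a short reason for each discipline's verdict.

accepted by: none
variable uses: env=1; ctr=1; key=1; acc [bound]=1; val [bound]=0
order of uses: key, ctr, env, acc
typing: ill-typed: a function awaiting Bool gets Int → Str
ordered ✗ (not simply typable)
linear ✗ (fails simple typing)
affine ✗ (a type mismatch blocks all five)
relevant ✗ (the type mismatch rejects it)
unrestricted ✗ (not simply typable)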